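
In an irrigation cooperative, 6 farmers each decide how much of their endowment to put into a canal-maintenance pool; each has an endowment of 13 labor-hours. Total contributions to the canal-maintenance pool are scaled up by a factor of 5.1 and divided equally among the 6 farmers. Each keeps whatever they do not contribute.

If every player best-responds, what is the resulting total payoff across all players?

78.00 labor-hours

Each contributed unit returns 5.1/6 = 0.8500 to its contributor — below 1 — so contributing 0 is dominant for every player. At the Nash equilibrium everyone keeps their 13, and the group total is 6 × 13 = 78.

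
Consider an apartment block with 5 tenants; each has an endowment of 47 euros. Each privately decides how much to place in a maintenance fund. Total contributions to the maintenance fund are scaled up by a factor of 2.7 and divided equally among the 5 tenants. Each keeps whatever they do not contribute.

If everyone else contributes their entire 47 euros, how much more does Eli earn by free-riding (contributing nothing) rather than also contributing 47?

21.62 euros

Switching from a contribution of 47 to 0 lets Eli keep an extra 47 euros, but lowers the maintenance fund by 47, which costs Eli their own share of that drop: 2.7/5 × 47 = 25.38.
Net gain = 47 − 25.38 = 21.62. The private return per contributed unit (0.5400) is below 1, so free-riding is indeed the best response regardless of what the others do.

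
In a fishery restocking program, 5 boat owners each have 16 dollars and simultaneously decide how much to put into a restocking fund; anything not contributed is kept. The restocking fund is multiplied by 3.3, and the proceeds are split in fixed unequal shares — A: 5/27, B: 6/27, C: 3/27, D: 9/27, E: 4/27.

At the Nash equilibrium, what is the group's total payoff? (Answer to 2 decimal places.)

116.80 dollars

Player j's private return per contributed unit is 3.3 × (j's share). Contributing is weakly dominant for j when that share is at least 1/3.3 = 0.3030, and contributing 0 is dominant otherwise.
The only share above 0.3030 is D's 9/27, contributing 16; the remaining 4 contribute 0. Total contributed: 16.
The restocking fund pays out 3.3 × 16 = 52.80 in total (split across the unequal shares, but the aggregate is all that matters for the group sum).
The 4 free-riders keep 16 each, adding 64. Group total = 64 + 52.80 = 116.80.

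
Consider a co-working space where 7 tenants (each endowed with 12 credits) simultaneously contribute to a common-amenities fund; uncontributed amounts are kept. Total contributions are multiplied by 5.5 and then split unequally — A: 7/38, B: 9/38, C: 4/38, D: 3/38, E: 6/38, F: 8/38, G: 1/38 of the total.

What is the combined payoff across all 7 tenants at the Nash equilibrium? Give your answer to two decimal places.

246.00 credits

A player with share s gets back 5.5·s per unit contributed, so full contribution is dominant for anyone with s > 1/5.5 = 0.1818 and zero contribution is dominant for anyone below.
A, B and F clear that bar, contributing 12 each; the remaining 4 contribute 0. Total contributed: 36.
The common-amenities fund pays out 5.5 × 36 = 198.00 in total (split across the unequal shares, but the aggregate is all that matters for the group sum).
The 4 free-riders keep 12 each, adding 48. Group total = 48 + 198.00 = 246.00.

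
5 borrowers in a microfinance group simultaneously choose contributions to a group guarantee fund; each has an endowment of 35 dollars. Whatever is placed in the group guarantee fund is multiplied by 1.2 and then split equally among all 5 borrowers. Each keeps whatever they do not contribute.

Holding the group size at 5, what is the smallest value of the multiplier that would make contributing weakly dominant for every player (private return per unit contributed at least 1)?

A contributed unit returns (multiplier)/5 to its contributor.
This reaches 1 exactly when the multiplier is 5.

5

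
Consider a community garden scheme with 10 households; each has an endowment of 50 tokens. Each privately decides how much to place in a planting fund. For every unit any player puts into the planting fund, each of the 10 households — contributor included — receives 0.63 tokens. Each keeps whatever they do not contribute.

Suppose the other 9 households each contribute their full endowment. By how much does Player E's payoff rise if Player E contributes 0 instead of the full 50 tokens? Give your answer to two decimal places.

Switching from a contribution of 50 to 0 lets Player E keep an extra 50 tokens, but lowers the planting fund by 50, which costs Player E their own share of that drop: 0.63 × 50 = 31.50.
Net gain = 50 − 31.50 = 18.50. The private return per contributed unit (0.63) is below 1, so free-riding is indeed the best response regardless of what the others do.

18.50 tokens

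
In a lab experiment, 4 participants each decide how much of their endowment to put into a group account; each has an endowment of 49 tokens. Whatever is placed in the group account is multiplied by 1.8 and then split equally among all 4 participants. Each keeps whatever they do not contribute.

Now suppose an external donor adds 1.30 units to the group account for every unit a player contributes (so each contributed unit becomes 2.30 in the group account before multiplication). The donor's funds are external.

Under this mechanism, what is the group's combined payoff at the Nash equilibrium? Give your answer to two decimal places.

811.44 tokens

Under the mechanism each unit contributed yields 1.8 × 2.30 / 4 = 1.0350 back to its contributor per unit of net cost, which exceeds 1, making full contribution the dominant choice for everyone.
At the Nash equilibrium everyone contributes 49. Group total payoff = 1.8 × 2.30 × 196 = 811.44.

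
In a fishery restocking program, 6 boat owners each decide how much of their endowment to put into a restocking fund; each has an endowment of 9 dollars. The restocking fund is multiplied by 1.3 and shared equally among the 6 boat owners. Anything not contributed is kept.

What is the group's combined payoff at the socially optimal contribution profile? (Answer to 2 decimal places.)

Each contributed unit returns 1.300 to the group as a whole (0.2167 to each of 6 players), which exceeds 1, so the social optimum is full contribution: group total = 1.300 × 54 = 70.20.

70.20 dollars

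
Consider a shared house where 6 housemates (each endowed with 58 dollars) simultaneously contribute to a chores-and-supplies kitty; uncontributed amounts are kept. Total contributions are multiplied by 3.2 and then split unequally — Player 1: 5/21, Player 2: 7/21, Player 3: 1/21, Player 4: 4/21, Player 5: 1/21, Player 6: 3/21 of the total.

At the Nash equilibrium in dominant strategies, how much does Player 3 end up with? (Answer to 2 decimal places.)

A player with share s gets back 3.2·s per unit contributed, so full contribution is dominant for anyone with s > 1/3.2 = 0.3125 and zero contribution is dominant for anyone below.
Player 2 alone (share 7/21) is above the threshold, contributing 58; the remaining 5 contribute 0. Total contributed: 58.
Player 3 keeps 58 and receives 3.2 × 58 × 1/21 = 8.84 from the chores-and-supplies kitty, for a payoff of 66.84.

66.84 dollars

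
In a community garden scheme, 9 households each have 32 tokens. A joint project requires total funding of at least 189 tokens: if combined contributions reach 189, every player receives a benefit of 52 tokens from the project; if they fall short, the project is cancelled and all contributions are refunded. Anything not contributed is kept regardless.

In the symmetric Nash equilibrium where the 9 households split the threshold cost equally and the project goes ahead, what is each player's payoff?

Equal share of the threshold: 189/9 = 21.
At this profile no one gains by cutting their contribution: any cut drops the total below 189, the project is cancelled, contributions are refunded, and the deviator ends with 32, which is less than 32 − 21 + 52 = 63. Contributing more than 21 just wastes the excess. So contributing exactly 21 is a best response.
Each player's payoff: 32 − 21 + 52 = 63.

63 tokens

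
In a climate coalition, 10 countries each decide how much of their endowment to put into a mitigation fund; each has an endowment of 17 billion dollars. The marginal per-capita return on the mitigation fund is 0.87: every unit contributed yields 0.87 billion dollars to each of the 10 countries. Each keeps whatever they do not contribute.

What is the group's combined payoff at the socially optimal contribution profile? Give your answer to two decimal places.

Each contributed unit returns 8.700 to the group as a whole (0.87 to each of 10 players), which exceeds 1, so the social optimum is full contribution: group total = 8.700 × 170 = 1479.00.

1479.00 billion dollars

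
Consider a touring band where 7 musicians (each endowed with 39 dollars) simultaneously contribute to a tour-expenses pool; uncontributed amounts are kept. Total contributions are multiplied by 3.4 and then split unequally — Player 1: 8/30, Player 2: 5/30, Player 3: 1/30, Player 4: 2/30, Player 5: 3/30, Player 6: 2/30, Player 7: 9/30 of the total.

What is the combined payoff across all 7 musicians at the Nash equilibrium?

For player j, contributing a unit is worthwhile iff 3.4 × (j's share) ≥ 1, i.e. iff j's share is at least 0.2941.
Player 7 alone (share 9/30) is above the threshold, contributing 39; the remaining 6 contribute 0. Total contributed: 39.
The tour-expenses pool pays out 3.4 × 39 = 132.60 in total (split across the unequal shares, but the aggregate is all that matters for the group sum).
The 6 free-riders keep 39 each, adding 234. Group total = 234 + 132.60 = 366.60.

366.60 dollars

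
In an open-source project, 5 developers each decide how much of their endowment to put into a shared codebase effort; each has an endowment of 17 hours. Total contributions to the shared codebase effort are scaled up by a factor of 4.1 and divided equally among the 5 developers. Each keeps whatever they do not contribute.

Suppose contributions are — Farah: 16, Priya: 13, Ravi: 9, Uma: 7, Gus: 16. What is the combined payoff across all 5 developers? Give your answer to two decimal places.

Total contributed: 16 + 13 + 9 + 7 + 16 = 61; total kept: 5 × 17 − 61 = 24.
The shared codebase effort pays out 4.1 × 61 = 250.10 in aggregate.
Group total = 24 + 250.10 = 274.10.

274.10 hours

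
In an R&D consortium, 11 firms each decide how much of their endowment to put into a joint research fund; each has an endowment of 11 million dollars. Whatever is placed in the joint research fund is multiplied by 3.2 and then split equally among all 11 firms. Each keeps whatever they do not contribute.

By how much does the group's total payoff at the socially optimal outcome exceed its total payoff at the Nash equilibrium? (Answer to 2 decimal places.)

266.20 million dollars

Each contributed unit returns 3.2/11 = 0.2909 to its contributor — below 1 — so contributing 0 is dominant for every player. At the Nash equilibrium everyone keeps their 11, and the group total is 11 × 11 = 121.
Each contributed unit returns 3.200 to the group as a whole (0.2909 to each of 11 players), which exceeds 1, so the social optimum is full contribution: group total = 3.200 × 121 = 387.20.
Efficiency loss = 387.20 − 121 = 266.20.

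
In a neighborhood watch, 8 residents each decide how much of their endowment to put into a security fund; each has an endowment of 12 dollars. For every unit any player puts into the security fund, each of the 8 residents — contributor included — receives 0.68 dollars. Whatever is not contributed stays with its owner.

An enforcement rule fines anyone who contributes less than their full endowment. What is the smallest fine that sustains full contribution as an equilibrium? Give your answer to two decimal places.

Given the others contribute fully, the best deviation is to contribute 0 (any partial contribution still incurs the fine and gives up units whose private return 0.68 is below 1).
Deviating from 12 to 0 saves 12 dollars but forfeits the deviator's share of the drop in the security fund: 0.68 × 12 = 8.16.
So the deviation gain is 12 − 8.16 = 3.84, and the fine must be at least 3.84 dollars to wipe it out.

3.84 dollars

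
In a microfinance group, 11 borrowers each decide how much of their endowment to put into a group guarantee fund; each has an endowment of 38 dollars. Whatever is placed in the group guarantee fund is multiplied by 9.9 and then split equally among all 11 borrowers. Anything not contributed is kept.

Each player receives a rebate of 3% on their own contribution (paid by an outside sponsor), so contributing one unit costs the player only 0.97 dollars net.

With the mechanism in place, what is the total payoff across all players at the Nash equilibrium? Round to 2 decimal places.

418.00 dollars

With the mechanism, a contributed unit returns (9.9/11) / 0.97 = 0.9278 per unit of net cost — still below 1 — so contributing 0 remains dominant for every player.
At the Nash equilibrium no one contributes; group total payoff = 11 × 38 = 418.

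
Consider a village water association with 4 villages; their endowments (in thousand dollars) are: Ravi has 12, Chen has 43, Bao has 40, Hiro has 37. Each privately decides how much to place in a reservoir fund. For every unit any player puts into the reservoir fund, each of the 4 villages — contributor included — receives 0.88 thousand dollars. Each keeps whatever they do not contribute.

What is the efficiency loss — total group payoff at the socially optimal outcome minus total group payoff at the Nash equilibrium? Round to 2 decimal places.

332.64 thousand dollars

The private return per contributed unit is 0.88 < 1 for everyone, so the Nash equilibrium is zero contribution and the group total is Σ E_j = 12 + 43 + 40 + 37 = 132.
Each contributed unit returns 3.520 to the group, so the social optimum is full contribution by everyone: group total = 3.520 × 132 = 464.64.
Efficiency loss = (3.520 − 1) × 132 = 332.64.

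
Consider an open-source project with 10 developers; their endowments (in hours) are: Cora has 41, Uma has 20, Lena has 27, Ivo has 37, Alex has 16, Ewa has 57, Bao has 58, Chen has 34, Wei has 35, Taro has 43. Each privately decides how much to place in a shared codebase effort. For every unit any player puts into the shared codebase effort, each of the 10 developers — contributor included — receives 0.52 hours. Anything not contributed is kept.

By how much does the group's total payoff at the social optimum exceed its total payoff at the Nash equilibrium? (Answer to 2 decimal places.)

The private return per contributed unit is 0.52 < 1 for everyone, so the Nash equilibrium is zero contribution and the group total is Σ E_j = 41 + 20 + 27 + 37 + 16 + 57 + 58 + 34 + 35 + 43 = 368.
Each contributed unit returns 5.200 to the group, so the social optimum is full contribution by everyone: group total = 5.200 × 368 = 1913.60.
Efficiency loss = (5.200 − 1) × 368 = 1545.60.

1545.60 hours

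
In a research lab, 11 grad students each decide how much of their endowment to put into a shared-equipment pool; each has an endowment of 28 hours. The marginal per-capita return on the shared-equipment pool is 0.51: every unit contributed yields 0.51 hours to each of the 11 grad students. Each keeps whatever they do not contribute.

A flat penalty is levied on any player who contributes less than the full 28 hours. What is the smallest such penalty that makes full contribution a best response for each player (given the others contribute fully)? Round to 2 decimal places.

13.72 hours

Given the others contribute fully, the best deviation is to contribute 0 (any partial contribution still incurs the fine and gives up units whose private return 0.51 is below 1).
Deviating from 28 to 0 saves 28 hours but forfeits the deviator's share of the drop in the shared-equipment pool: 0.51 × 28 = 14.28.
So the deviation gain is 28 − 14.28 = 13.72, and the fine must be at least 13.72 hours to wipe it out.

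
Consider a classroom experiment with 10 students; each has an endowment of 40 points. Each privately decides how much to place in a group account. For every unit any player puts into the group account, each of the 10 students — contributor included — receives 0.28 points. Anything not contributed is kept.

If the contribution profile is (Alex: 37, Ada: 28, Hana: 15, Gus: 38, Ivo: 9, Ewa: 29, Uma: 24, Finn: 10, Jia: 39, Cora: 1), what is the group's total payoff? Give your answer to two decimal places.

Total contributed: 37 + 28 + 15 + 38 + 9 + 29 + 24 + 10 + 39 + 1 = 230; total kept: 10 × 40 − 230 = 170.
The group account pays out 0.28 × 10 × 230 = 644.00 in aggregate.
Group total = 170 + 644.00 = 814.00.

814.00 points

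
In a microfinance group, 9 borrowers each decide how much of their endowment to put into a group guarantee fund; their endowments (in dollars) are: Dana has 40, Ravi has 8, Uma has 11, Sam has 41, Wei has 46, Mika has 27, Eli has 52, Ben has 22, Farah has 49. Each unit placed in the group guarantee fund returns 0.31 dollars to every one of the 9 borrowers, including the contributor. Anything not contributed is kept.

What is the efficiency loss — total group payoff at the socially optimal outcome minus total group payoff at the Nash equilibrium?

The private return per contributed unit is 0.31 < 1 for everyone, so the Nash equilibrium is zero contribution and the group total is Σ E_j = 40 + 8 + 11 + 41 + 46 + 27 + 52 + 22 + 49 = 296.
Each contributed unit returns 2.790 to the group, so the social optimum is full contribution by everyone: group total = 2.790 × 296 = 825.84.
Efficiency loss = (2.790 − 1) × 296 = 529.84.

529.84 dollars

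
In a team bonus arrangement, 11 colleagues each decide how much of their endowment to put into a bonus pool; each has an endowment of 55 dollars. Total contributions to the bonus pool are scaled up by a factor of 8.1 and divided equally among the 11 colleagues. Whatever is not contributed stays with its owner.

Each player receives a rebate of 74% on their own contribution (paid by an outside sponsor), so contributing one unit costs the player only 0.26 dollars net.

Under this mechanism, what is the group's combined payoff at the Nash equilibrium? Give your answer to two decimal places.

5348.20 dollars

Under the mechanism each unit contributed yields (8.1/11) / 0.26 = 2.8322 back to its contributor per unit of net cost, which exceeds 1, making full contribution the dominant choice for everyone.
So the Nash equilibrium is full contribution by all 11; the group earns 11 × (55 × 0.74 + 8.1 × 55) = 5348.20.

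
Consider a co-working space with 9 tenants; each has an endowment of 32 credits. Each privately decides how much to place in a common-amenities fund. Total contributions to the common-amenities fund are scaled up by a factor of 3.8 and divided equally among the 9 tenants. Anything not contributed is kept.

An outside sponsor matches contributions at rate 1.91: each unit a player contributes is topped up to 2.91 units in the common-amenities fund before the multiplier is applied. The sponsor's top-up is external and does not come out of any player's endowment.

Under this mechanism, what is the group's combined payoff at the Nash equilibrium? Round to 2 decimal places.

The effective private return per unit is now 3.8 × 2.91 / 9 = 1.2287 > 1, so every player's dominant strategy flips to full contribution.
So the Nash equilibrium is full contribution by all 9; the group earns 3.8 × 2.91 × 288 = 3184.70.

3184.70 credits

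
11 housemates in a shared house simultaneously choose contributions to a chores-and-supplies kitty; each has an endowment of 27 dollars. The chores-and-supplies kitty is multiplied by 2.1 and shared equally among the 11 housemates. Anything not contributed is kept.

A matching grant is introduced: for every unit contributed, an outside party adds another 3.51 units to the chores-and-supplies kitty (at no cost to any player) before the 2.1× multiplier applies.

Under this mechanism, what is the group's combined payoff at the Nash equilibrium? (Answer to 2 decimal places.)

297.00 dollars

Even with the mechanism, each unit contributed returns only 2.1 × 4.51 / 11 = 0.8610 per unit of net cost, so contributing nothing is still dominant.
Everyone keeps their endowment and the group total is 11 × 27 = 297.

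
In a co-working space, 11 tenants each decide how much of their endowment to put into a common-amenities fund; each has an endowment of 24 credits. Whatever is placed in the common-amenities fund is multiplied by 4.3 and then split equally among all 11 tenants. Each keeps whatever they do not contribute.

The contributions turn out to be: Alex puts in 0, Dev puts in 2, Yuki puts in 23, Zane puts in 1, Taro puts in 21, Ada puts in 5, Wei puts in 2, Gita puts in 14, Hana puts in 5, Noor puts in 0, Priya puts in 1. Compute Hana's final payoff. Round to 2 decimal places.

47.93 credits

Total contributed: 0 + 2 + 23 + 1 + 21 + 5 + 2 + 14 + 5 + 0 + 1 = 74.
Each receives 4.3 × 74 / 11 = 28.93 from the common-amenities fund.
Hana keeps 24 − 5 = 19, so Hana's payoff is 19 + 28.93 = 47.93.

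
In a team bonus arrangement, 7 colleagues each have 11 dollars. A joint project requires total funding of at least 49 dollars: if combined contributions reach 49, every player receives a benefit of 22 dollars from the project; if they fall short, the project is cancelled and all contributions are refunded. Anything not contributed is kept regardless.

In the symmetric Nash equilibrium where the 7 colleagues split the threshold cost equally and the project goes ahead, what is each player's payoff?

26 dollars

Equal share of the threshold: 49/7 = 7.
At this profile no one gains by cutting their contribution: any cut drops the total below 49, the project is cancelled, contributions are refunded, and the deviator ends with 11, which is less than 11 − 7 + 22 = 26. Contributing more than 7 just wastes the excess. So contributing exactly 7 is a best response.
Each player's payoff: 11 − 7 + 22 = 26.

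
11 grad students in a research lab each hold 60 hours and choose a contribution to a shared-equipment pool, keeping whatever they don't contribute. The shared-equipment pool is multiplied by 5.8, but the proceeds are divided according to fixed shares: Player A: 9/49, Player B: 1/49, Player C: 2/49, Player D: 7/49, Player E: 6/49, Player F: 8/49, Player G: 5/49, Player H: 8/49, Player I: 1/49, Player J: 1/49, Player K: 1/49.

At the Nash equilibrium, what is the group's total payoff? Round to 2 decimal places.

Player j's private return per contributed unit is 5.8 × (j's share). Contributing is weakly dominant for j when that share is at least 1/5.8 = 0.1724, and contributing 0 is dominant otherwise.
Player A alone (share 9/49) is above the threshold, contributing 60; the remaining 10 contribute 0. Total contributed: 60.
The shared-equipment pool pays out 5.8 × 60 = 348.00 in total (split across the unequal shares, but the aggregate is all that matters for the group sum).
The 10 free-riders keep 60 each, adding 600. Group total = 600 + 348.00 = 948.00.

948.00 hours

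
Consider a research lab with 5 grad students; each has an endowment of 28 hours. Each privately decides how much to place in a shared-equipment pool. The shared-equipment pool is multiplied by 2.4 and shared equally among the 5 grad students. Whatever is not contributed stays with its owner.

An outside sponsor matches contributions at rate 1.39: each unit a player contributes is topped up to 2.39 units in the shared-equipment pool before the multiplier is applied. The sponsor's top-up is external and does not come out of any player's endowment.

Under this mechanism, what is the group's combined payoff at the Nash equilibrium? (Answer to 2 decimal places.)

803.04 hours

Under the mechanism each unit contributed yields 2.4 × 2.39 / 5 = 1.1472 back to its contributor per unit of net cost, which exceeds 1, making full contribution the dominant choice for everyone.
At the Nash equilibrium everyone contributes 28. Group total payoff = 2.4 × 2.39 × 140 = 803.04.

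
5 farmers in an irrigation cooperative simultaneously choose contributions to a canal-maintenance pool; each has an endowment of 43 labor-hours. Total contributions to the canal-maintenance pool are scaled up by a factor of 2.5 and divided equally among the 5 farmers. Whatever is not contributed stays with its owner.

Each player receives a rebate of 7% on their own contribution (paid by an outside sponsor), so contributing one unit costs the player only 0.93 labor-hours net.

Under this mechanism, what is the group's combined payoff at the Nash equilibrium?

215.00 labor-hours

The effective private return is (2.5/5) / 0.93 = 0.5376, which is still under 1, so the mechanism doesn't change anyone's dominant strategy: zero contribution.
Everyone keeps their endowment and the group total is 5 × 43 = 215.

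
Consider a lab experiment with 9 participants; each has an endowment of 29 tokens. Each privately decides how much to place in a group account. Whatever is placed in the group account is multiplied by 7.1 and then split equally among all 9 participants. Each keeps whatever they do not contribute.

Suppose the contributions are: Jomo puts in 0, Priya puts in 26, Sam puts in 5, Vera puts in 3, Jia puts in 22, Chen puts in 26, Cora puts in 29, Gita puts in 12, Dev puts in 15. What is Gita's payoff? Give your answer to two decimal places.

125.87 tokens

Total contributed: 0 + 26 + 5 + 3 + 22 + 26 + 29 + 12 + 15 = 138.
Each receives 7.1 × 138 / 9 = 108.87 from the group account.
Gita keeps 29 − 12 = 17, so Gita's payoff is 17 + 108.87 = 125.87.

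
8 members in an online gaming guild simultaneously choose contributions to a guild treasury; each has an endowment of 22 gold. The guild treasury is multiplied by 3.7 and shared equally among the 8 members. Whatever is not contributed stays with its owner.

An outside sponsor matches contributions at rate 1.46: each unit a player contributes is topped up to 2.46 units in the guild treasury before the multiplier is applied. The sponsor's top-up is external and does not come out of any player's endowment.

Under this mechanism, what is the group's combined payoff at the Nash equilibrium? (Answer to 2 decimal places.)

Under the mechanism each unit contributed yields 3.7 × 2.46 / 8 = 1.1378 back to its contributor per unit of net cost, which exceeds 1, making full contribution the dominant choice for everyone.
So the Nash equilibrium is full contribution by all 8; the group earns 3.7 × 2.46 × 176 = 1601.95.

1601.95 gold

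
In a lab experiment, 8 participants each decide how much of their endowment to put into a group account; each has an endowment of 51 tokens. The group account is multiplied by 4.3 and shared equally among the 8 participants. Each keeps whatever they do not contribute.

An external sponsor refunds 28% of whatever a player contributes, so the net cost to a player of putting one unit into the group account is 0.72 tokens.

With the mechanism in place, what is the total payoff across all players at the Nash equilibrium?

With the mechanism, a contributed unit returns (4.3/8) / 0.72 = 0.7465 per unit of net cost — still below 1 — so contributing 0 remains dominant for every player.
Everyone keeps their endowment and the group total is 8 × 51 = 408.

408.00 tokens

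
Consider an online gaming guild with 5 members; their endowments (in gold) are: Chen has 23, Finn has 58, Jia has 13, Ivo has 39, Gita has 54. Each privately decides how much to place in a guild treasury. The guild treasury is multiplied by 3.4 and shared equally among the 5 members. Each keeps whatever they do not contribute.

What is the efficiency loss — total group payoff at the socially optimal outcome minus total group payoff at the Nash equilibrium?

448.80 gold

The private return per contributed unit is 3.4/5 = 0.6800 < 1 for every player regardless of endowment, so the Nash equilibrium is zero contribution and the group total is Σ E_j = 23 + 58 + 13 + 39 + 54 = 187.
Each contributed unit returns 3.400 to the group, so the social optimum is full contribution by everyone: group total = 3.400 × 187 = 635.80.
Efficiency loss = (3.400 − 1) × 187 = 448.80.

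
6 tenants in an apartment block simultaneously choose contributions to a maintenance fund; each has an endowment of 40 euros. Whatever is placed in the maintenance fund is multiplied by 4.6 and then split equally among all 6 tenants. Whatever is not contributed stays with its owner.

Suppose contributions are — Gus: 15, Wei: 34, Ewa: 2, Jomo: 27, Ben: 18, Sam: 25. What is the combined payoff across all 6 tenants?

Total contributed: 15 + 34 + 2 + 27 + 18 + 25 = 121; total kept: 6 × 40 − 121 = 119.
The maintenance fund pays out 4.6 × 121 = 556.60 in aggregate.
Group total = 119 + 556.60 = 675.60.

675.60 euros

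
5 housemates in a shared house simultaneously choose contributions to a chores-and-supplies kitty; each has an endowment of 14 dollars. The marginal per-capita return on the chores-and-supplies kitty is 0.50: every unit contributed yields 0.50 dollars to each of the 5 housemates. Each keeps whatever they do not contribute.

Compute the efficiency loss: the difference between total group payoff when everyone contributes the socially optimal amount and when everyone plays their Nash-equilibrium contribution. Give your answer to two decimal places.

The private return per contributed unit is 0.50 < 1, so contributing 0 is dominant for every player. At the Nash equilibrium everyone keeps their 14, and the group total is 5 × 14 = 70.
Each contributed unit returns 2.500 to the group as a whole (0.50 to each of 5 players), which exceeds 1, so the social optimum is full contribution: group total = 2.500 × 70 = 175.00.
Efficiency loss = 175.00 − 70 = 105.00.

105.00 dollars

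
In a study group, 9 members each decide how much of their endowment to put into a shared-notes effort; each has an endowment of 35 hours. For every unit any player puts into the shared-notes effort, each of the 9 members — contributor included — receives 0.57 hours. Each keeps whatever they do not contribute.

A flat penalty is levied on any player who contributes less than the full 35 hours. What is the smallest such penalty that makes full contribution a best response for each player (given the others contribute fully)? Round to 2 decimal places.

Given the others contribute fully, the best deviation is to contribute 0 (any partial contribution still incurs the fine and gives up units whose private return 0.57 is below 1).
Deviating from 35 to 0 saves 35 hours but forfeits the deviator's share of the drop in the shared-notes effort: 0.57 × 35 = 19.95.
So the deviation gain is 35 − 19.95 = 15.05, and the fine must be at least 15.05 hours to wipe it out.

15.05 hours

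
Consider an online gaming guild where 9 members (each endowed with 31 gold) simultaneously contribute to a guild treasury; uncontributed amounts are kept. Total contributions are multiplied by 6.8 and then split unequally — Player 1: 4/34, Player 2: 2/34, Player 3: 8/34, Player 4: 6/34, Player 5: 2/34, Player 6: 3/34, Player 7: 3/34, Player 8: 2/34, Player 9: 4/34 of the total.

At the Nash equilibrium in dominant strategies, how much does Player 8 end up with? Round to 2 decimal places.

Player j's private return per contributed unit is 6.8 × (j's share). Contributing is weakly dominant for j when that share is at least 1/6.8 = 0.1471, and contributing 0 is dominant otherwise.
The shares above 0.1471 belong to Player 3 and Player 4, contributing 31 each; the remaining 7 contribute 0. Total contributed: 62.
Player 8 keeps 31 and receives 6.8 × 62 × 2/34 = 24.80 from the guild treasury, for a payoff of 55.80.

55.80 gold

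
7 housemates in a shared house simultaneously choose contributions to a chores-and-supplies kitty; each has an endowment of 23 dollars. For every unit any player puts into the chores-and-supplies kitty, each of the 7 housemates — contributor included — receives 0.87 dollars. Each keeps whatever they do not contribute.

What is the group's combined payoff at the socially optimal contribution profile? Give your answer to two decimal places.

Each contributed unit returns 6.090 to the group as a whole (0.87 to each of 7 players), which exceeds 1, so the social optimum is full contribution: group total = 6.090 × 161 = 980.49.

980.49 dollars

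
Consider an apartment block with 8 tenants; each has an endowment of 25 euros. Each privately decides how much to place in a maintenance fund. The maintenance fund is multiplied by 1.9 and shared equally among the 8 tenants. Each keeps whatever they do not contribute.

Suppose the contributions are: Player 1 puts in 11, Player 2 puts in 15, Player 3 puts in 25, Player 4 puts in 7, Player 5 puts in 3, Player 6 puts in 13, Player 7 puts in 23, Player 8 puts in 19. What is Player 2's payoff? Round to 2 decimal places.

37.55 euros

Total contributed: 11 + 15 + 25 + 7 + 3 + 13 + 23 + 19 = 116.
Each receives 1.9 × 116 / 8 = 27.55 from the maintenance fund.
Player 2 keeps 25 − 15 = 10, so Player 2's payoff is 10 + 27.55 = 37.55.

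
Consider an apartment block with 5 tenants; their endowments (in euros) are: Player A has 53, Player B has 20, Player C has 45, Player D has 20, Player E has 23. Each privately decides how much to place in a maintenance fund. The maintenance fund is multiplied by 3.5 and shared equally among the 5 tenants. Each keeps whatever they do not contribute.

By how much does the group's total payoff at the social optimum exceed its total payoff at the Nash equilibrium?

402.50 euros

The private return per contributed unit is 3.5/5 = 0.7000 < 1 for every player regardless of endowment, so the Nash equilibrium is zero contribution and the group total is Σ E_j = 53 + 20 + 45 + 20 + 23 = 161.
Each contributed unit returns 3.500 to the group, so the social optimum is full contribution by everyone: group total = 3.500 × 161 = 563.50.
Efficiency loss = (3.500 − 1) × 161 = 402.50.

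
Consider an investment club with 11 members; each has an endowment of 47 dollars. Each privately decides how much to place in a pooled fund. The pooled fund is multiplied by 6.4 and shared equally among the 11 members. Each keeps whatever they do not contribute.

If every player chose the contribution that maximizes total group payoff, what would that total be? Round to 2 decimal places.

3308.80 dollars

Each contributed unit returns 6.400 to the group as a whole (0.5818 to each of 11 players), which exceeds 1, so the social optimum is full contribution: group total = 6.400 × 517 = 3308.80.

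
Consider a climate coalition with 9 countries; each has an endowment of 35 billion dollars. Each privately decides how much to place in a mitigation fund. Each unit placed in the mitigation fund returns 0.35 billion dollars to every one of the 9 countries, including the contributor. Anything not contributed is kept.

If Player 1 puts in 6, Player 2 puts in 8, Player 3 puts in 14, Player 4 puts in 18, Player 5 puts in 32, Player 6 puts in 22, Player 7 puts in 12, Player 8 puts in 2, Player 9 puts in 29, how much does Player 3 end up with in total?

71.05 billion dollars

Total contributed: 6 + 8 + 14 + 18 + 32 + 22 + 12 + 2 + 29 = 143.
Each receives 0.35 × 143 = 50.05 from the mitigation fund.
Player 3 keeps 35 − 14 = 21, so Player 3's payoff is 21 + 50.05 = 71.05.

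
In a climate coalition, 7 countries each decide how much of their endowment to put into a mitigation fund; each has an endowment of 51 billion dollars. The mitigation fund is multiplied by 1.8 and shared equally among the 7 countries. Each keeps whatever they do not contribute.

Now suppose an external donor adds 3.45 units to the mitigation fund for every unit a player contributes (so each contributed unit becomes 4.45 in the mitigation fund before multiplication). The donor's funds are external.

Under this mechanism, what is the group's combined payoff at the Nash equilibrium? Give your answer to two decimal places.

2859.57 billion dollars

The effective private return per unit is now 1.8 × 4.45 / 7 = 1.1443 > 1, so every player's dominant strategy flips to full contribution.
At the Nash equilibrium everyone contributes 51. Group total payoff = 1.8 × 4.45 × 357 = 2859.57.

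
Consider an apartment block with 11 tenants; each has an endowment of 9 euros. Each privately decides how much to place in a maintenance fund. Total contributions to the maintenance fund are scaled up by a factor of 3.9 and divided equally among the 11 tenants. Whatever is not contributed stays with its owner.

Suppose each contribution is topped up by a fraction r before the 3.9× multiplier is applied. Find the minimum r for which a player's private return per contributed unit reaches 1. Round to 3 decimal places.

1.821

With matching at rate r, one contributed unit becomes (1 + r) in the maintenance fund and returns 3.9 × (1 + r) / 11 to the contributor.
Setting this equal to 1: 1 + r = 11/3.9 = 2.8205.
So the minimum matching rate is r = 2.8205 − 1 = 1.821.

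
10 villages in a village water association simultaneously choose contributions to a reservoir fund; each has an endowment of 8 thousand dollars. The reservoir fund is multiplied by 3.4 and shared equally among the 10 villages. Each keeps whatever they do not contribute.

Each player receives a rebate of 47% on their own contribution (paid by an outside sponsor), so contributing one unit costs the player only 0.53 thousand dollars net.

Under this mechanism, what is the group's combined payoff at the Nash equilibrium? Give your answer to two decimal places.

With the mechanism, a contributed unit returns (3.4/10) / 0.53 = 0.6415 per unit of net cost — still below 1 — so contributing 0 remains dominant for every player.
At the Nash equilibrium no one contributes; group total payoff = 10 × 8 = 80.

80.00 thousand dollars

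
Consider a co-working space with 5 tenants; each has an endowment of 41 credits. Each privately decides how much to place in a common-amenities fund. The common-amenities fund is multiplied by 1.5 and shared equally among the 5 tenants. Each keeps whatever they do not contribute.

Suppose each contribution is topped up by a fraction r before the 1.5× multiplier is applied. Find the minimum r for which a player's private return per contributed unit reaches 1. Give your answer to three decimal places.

With matching at rate r, one contributed unit becomes (1 + r) in the common-amenities fund and returns 1.5 × (1 + r) / 5 to the contributor.
Setting this equal to 1: 1 + r = 5/1.5 = 3.3333.
So the minimum matching rate is r = 3.3333 − 1 = 2.333.

2.333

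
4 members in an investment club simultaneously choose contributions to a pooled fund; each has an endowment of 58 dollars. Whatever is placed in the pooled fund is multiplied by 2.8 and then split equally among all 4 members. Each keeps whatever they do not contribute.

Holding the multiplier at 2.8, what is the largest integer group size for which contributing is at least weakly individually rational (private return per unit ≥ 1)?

2

Private return per unit is 2.8/(group size), which is ≥ 1 whenever the group size is ≤ 2.8.
The largest such integer is 2.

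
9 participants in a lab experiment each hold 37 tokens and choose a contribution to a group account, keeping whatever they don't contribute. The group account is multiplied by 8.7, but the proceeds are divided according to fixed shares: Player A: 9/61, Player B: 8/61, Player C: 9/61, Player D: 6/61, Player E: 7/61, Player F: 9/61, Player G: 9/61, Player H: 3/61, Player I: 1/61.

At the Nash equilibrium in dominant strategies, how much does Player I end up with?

Each unit j contributes comes back to j as 8.7 × (j's share), so j prefers to contribute only if that share exceeds 1/8.7 = 0.1149; otherwise keeping the unit dominates.
Player A, Player B, Player C, Player F and Player G are above the threshold, contributing 37 each; the remaining 4 contribute 0. Total contributed: 185.
Player I keeps 37 and receives 8.7 × 185 × 1/61 = 26.39 from the group account, for a payoff of 63.39.

63.39 tokens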